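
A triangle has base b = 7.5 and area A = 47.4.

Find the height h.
A = ½·b·h  ⇒  h = 2A/b = 2·47.4/7.5 = 94.8/7.5 ≈ 12.64

h = 12.64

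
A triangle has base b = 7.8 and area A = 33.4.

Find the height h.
A = ½·b·h  ⇒  h = 2A/b = 2·33.4/7.8 = 66.8/7.8 ≈ 8.5641

h = 8.564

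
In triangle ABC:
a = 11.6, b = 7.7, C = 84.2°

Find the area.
Two sides and the included angle (SAS): A = ½·a·b·sin(C) = ½·11.6·7.7·sin(84.2°)
sin(84.2°) ≈ 0.994881
A ≈ ½·89.32·0.994881 = 44.66·0.994881 ≈ 44.4314

Area = 44.43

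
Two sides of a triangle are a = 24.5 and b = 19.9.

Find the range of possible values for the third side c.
Triangle inequality: |a − b| < c < a + b
|a − b| = |24.5 − 19.9| = 4.6
a + b = 24.5 + 19.9 = 44.4

4.6 < c < 44.4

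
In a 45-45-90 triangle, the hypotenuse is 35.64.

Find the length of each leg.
In a 45-45-90 triangle hypotenuse = leg·√2, so leg = hypotenuse/√2.
Leg = 35.64/√2 ≈ 35.64/1.41421 ≈ 25.2013

Each leg = 25.2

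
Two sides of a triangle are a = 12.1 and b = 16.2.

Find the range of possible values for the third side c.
Triangle inequality: |a − b| < c < a + b
|a − b| = |12.1 − 16.2| = 4.1
a + b = 12.1 + 16.2 = 28.3

4.1 < c < 28.3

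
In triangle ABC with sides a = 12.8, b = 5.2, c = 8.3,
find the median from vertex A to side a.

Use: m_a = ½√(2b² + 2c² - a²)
m_a = ½√(2·5.2² + 2·8.3² − 12.8²) = ½√(2·27.04 + 2·68.89 − 163.84) = ½√(54.08 + 137.78 − 163.84) = ½√28.02
√28.02 ≈ 5.29339, so m_a ≈ 2.6467

m_a = 2.647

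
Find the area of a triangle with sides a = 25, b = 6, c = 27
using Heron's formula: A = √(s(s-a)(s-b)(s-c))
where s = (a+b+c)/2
s = (25 + 6 + 27)/2 = 58/2 = 29
s − a = 4, s − b = 23, s − c = 2
s(s−a)(s−b)(s−c) = 29·4·23·2 = 5336
Area = √5336 ≈ 73.0479

s = 29.0, Area = 73.05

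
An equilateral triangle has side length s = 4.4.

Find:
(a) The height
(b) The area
(a) The height splits the triangle into two 30-60-90 halves: h = s·√3/2 = 4.4·1.73205/2 ≈ 7.62102/2 ≈ 3.81051
(b) Area = (√3/4)·s² = (√3/4)·4.4² = (√3/4)·19.36 ≈ 0.433013·19.36 ≈ 8.38313

Height = 3.811, Area = 8.383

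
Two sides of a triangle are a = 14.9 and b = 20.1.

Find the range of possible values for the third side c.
Triangle inequality: |a − b| < c < a + b
|a − b| = |14.9 − 20.1| = 5.2
a + b = 14.9 + 20.1 = 35

5.2 < c < 35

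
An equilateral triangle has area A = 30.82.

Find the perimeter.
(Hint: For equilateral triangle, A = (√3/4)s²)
A = (√3/4)s²  ⇒  s² = 4A/√3 = 4·30.82/√3 = 123.28/1.73205 ≈ 71.1757
s ≈ √71.1757 ≈ 8.43657
Perimeter = 3s ≈ 3·8.43657 ≈ 25.3097

Perimeter = 25.31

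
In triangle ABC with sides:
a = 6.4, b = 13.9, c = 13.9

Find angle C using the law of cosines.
c² = a² + b² − 2ab·cos(C)  ⇒  cos(C) = (a² + b² − c²)/(2ab)
cos(C) = (6.4² + 13.9² − 13.9²)/(2·6.4·13.9) = (40.96 + 193.21 − 193.21)/177.92 = 40.96/177.92 ≈ 0.230216
C = arccos(0.230216) ≈ 76.6902°

C = 76.69°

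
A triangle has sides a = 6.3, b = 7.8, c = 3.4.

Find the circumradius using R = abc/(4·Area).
First find the area with Heron's formula.
s = (6.3 + 7.8 + 3.4)/2 = 8.75
Area = √(s(s−a)(s−b)(s−c)) = √(8.75·2.45·0.95·5.35) ≈ √108.956 ≈ 10.4382
abc = 6.3·7.8·3.4 = 167.076
R = abc/(4·Area) ≈ 167.076/(4·10.4382) = 167.076/41.7528 ≈ 4.00155

R = 4.002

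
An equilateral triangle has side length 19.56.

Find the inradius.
r = Area/s with s the semi-perimeter.
Area = (√3/4)·19.56² = (√3/4)·382.5936 ≈ 0.433013·382.5936 ≈ 165.668
s = 3·19.56/2 = 29.34
r ≈ 165.668/29.34 ≈ 5.64649
(Equivalently r = side/(2√3) = 19.56/3.4641 ≈ 5.64649.)

r = 5.646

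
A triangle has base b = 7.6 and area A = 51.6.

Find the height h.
A = ½·b·h  ⇒  h = 2A/b = 2·51.6/7.6 = 103.2/7.6 ≈ 13.5789

h = 13.58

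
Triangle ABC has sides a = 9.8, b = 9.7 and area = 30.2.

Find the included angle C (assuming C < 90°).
Area = ½·a·b·sin(C)  ⇒  sin(C) = 2·Area/(a·b) = 2·30.2/(9.8·9.7) = 60.4/95.06 ≈ 0.635388
C = arcsin(0.635388) ≈ 39.4488° (taking the acute solution since C < 90°)

C = 39.45°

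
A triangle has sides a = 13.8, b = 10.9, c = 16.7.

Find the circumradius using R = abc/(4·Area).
First find the area with Heron's formula.
s = (13.8 + 10.9 + 16.7)/2 = 20.7
Area = √(s(s−a)(s−b)(s−c)) = √(20.7·6.9·9.8·4) ≈ √5598.94 ≈ 74.826
abc = 13.8·10.9·16.7 = 2512.014
R = abc/(4·Area) ≈ 2512.014/(4·74.826) = 2512.014/299.304 ≈ 8.39285

R = 8.393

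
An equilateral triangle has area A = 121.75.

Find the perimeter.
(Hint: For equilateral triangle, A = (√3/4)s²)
A = (√3/4)s²  ⇒  s² = 4A/√3 = 4·121.75/√3 = 487/1.73205 ≈ 281.17
s ≈ √281.17 ≈ 16.7681
Perimeter = 3s ≈ 3·16.7681 ≈ 50.3043

Perimeter = 50.3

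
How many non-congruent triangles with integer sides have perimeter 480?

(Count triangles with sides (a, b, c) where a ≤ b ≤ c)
Let a ≤ b ≤ c with a + b + c = 480. The only binding inequality is a + b > c, i.e. 480 − c > c, so c < 480/2; and c ≥ 480/3 since c is the largest side.
So 160 ≤ c ≤ 239. For each c, b runs from ⌈(480 − c)/2⌉ up to c (then a = 480 − b − c satisfies 1 ≤ a ≤ b automatically), giving c − ⌈(480 − c)/2⌉ + 1 choices.
Summing over c: 1 + 2 + 4 + 5 + … + 118 + 119  (80 terms, c = 160, …, 239) = 4800
Check (closed form: nearest integer to p²/48 for even p, (p+3)²/48 for odd p): 480²/48 = 230400/48 ≈ 4800.00 → 4800

4800 triangles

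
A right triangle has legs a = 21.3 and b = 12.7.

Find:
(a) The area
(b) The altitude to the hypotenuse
(a) The legs are perpendicular, so Area = ½·a·b = ½·21.3·12.7 = ½·270.51 = 135.255
(b) Hypotenuse c = √(a² + b²) = √(453.69 + 161.29) = √614.98 ≈ 24.7988
    Area = ½·c·h_c  ⇒  h_c = 2·Area/c = 270.51/24.7988 ≈ 10.9082

Area = 135.255, h_c = 10.91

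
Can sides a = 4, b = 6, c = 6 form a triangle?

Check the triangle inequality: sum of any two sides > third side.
a + b vs c: 4 + 6 = 10 > 6  ✓
a + c vs b: 4 + 6 = 10 > 6  ✓
b + c vs a: 6 + 6 = 12 > 4  ✓

Yes, triangle inequality satisfied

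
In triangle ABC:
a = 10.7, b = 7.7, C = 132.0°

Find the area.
Two sides and the included angle (SAS): A = ½·a·b·sin(C) = ½·10.7·7.7·sin(132.0°)
sin(132.0°) ≈ 0.743145
A ≈ ½·82.39·0.743145 = 41.195·0.743145 ≈ 30.6139

Area = 30.61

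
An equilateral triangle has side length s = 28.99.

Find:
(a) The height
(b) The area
(a) The height splits the triangle into two 30-60-90 halves: h = s·√3/2 = 28.99·1.73205/2 ≈ 50.2122/2 ≈ 25.1061
(b) Area = (√3/4)·s² = (√3/4)·28.99² = (√3/4)·840.4201 ≈ 0.433013·840.4201 ≈ 363.913

Height = 25.11, Area = 363.9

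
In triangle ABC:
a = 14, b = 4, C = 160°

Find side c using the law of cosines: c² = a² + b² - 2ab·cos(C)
c² = 14² + 4² − 2·14·4·cos(160°)
cos(160°) ≈ -0.939693
c² ≈ 196 + 16 − 112·(-0.939693) ≈ 212 + 105.246 ≈ 317.246
c ≈ √317.246 ≈ 17.8114

c = 17.81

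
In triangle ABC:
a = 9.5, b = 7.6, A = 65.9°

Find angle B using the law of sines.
a/sin(A) = b/sin(B)  ⇒  sin(B) = b·sin(A)/a = 7.6·sin(65.9°)/9.5
sin(65.9°) ≈ 0.912834
sin(B) ≈ 7.6·0.912834/9.5 ≈ 6.93754/9.5 ≈ 0.730267
B = arcsin(0.730267) ≈ 46.9088°
(Since b ≤ a we need B ≤ A, so the obtuse alternative 180° − 46.9088° ≈ 133.091° is rejected.)

B = 46.91°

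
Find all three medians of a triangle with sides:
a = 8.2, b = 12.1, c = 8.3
Median formula: m_a = ½√(2b² + 2c² − a²) (and cyclically). a² = 67.24, b² = 146.41, c² = 68.89.
m_a = ½√(2·146.41 + 2·68.89 − 67.24) = ½√363.36 ≈ ½·19.062 ≈ 9.531
m_b = ½√(2·67.24 + 2·68.89 − 146.41) = ½√125.85 ≈ ½·11.2183 ≈ 5.60914
m_c = ½√(2·67.24 + 2·146.41 − 68.89) = ½√358.41 ≈ ½·18.9317 ≈ 9.46586

m_a = 9.531, m_b = 5.609, m_c = 9.466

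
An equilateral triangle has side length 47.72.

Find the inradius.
r = Area/s with s the semi-perimeter.
Area = (√3/4)·47.72² = (√3/4)·2277.1984 ≈ 0.433013·2277.1984 ≈ 986.056
s = 3·47.72/2 = 71.58
r ≈ 986.056/71.58 ≈ 13.7756
(Equivalently r = side/(2√3) = 47.72/3.4641 ≈ 13.7756.)

r = 13.78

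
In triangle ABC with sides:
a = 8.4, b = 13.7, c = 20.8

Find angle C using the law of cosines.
c² = a² + b² − 2ab·cos(C)  ⇒  cos(C) = (a² + b² − c²)/(2ab)
cos(C) = (8.4² + 13.7² − 20.8²)/(2·8.4·13.7) = (70.56 + 187.69 − 432.64)/230.16 = -174.39/230.16 ≈ -0.75769
C = arccos(-0.75769) ≈ 139.261°

C = 139.3°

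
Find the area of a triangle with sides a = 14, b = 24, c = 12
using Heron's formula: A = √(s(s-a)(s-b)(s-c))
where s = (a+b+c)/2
s = (14 + 24 + 12)/2 = 50/2 = 25
s − a = 11, s − b = 1, s − c = 13
s(s−a)(s−b)(s−c) = 25·11·1·13 = 3575
Area = √3575 ≈ 59.7913

s = 25.0, Area = 59.79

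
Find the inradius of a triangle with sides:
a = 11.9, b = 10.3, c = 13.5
r = Area/s where s is the semi-perimeter.
s = (11.9 + 10.3 + 13.5)/2 = 35.7/2 = 17.85
Area = √(s(s−a)(s−b)(s−c)) = √(17.85·5.95·7.55·4.35) ≈ √3488.12 ≈ 59.0603
r ≈ 59.0603/17.85 ≈ 3.3087

r = 3.309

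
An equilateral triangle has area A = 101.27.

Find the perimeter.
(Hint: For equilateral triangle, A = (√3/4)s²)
A = (√3/4)s²  ⇒  s² = 4A/√3 = 4·101.27/√3 = 405.08/1.73205 ≈ 233.873
s ≈ √233.873 ≈ 15.2929
Perimeter = 3s ≈ 3·15.2929 ≈ 45.8787

Perimeter = 45.88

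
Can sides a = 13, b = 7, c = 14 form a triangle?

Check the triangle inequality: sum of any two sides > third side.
a + b vs c: 13 + 7 = 20 > 14  ✓
a + c vs b: 13 + 14 = 27 > 7  ✓
b + c vs a: 7 + 14 = 21 > 13  ✓

Yes, triangle inequality satisfied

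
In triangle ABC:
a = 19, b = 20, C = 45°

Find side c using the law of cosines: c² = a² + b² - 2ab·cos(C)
c² = 19² + 20² − 2·19·20·cos(45°)
cos(45°) ≈ 0.707107
c² ≈ 361 + 400 − 760·(0.707107) ≈ 761 − 537.401 ≈ 223.599
c ≈ √223.599 ≈ 14.9532

c = 14.95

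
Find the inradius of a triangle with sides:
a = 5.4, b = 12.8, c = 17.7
r = Area/s where s is the semi-perimeter.
s = (5.4 + 12.8 + 17.7)/2 = 35.9/2 = 17.95
Area = √(s(s−a)(s−b)(s−c)) = √(17.95·12.55·5.15·0.25) ≈ √290.038 ≈ 17.0305
r ≈ 17.0305/17.95 ≈ 0.948775

r = 0.9488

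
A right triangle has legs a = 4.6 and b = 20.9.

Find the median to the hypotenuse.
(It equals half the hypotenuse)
Hypotenuse c = √(a² + b²) = √(21.16 + 436.81) = √457.97 ≈ 21.4002
Median to hypotenuse = c/2 ≈ 21.4002/2 ≈ 10.7001

Median = 10.7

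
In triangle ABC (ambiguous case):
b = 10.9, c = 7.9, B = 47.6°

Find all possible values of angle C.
b/sin(B) = c/sin(C)  ⇒  sin(C) = c·sin(B)/b = 7.9·sin(47.6°)/10.9
sin(47.6°) ≈ 0.738455
sin(C) ≈ 7.9·0.738455/10.9 ≈ 5.8338/10.9 ≈ 0.535211
Candidate 1: C₁ = arcsin(0.535211) ≈ 32.3582°  →  A = 180° − 47.6° − 32.3582° ≈ 100.042° > 0, valid
Candidate 2: C₂ = 180° − C₁ ≈ 147.642°  →  A = 180° − 47.6° − 147.642° ≈ -15.2418° ≤ 0, not a valid triangle

C = 32.36° (one solution)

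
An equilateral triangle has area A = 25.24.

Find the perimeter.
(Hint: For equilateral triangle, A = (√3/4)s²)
A = (√3/4)s²  ⇒  s² = 4A/√3 = 4·25.24/√3 = 100.96/1.73205 ≈ 58.2893
s ≈ √58.2893 ≈ 7.63474
Perimeter = 3s ≈ 3·7.63474 ≈ 22.9042

Perimeter = 22.9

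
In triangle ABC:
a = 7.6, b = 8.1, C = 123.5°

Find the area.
Two sides and the included angle (SAS): A = ½·a·b·sin(C) = ½·7.6·8.1·sin(123.5°)
sin(123.5°) ≈ 0.833886
A ≈ ½·61.56·0.833886 = 30.78·0.833886 ≈ 25.667

Area = 25.67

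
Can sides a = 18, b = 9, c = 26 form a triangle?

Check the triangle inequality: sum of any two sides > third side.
a + b vs c: 18 + 9 = 27 > 26  ✓
a + c vs b: 18 + 26 = 44 > 9  ✓
b + c vs a: 9 + 26 = 35 > 18  ✓

Yes, triangle inequality satisfied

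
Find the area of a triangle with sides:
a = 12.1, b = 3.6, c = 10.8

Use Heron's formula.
s = (12.1 + 3.6 + 10.8)/2 = 26.5/2 = 13.25
s − a = 1.15, s − b = 9.65, s − c = 2.45
s(s−a)(s−b)(s−c) = 13.25·1.15·9.65·2.45 ≈ 360.253
Area = √360.253 ≈ 18.9803

Area = 18.98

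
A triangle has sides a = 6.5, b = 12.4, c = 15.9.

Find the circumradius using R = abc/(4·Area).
First find the area with Heron's formula.
s = (6.5 + 12.4 + 15.9)/2 = 17.4
Area = √(s(s−a)(s−b)(s−c)) = √(17.4·10.9·5·1.5) ≈ √1422.45 ≈ 37.7154
abc = 6.5·12.4·15.9 = 1281.54
R = abc/(4·Area) ≈ 1281.54/(4·37.7154) = 1281.54/150.862 ≈ 8.49481

R = 8.495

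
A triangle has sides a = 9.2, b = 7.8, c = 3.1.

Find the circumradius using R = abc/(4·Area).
First find the area with Heron's formula.
s = (9.2 + 7.8 + 3.1)/2 = 10.05
Area = √(s(s−a)(s−b)(s−c)) = √(10.05·0.85·2.25·6.95) ≈ √133.583 ≈ 11.5578
abc = 9.2·7.8·3.1 = 222.456
R = abc/(4·Area) ≈ 222.456/(4·11.5578) = 222.456/46.2313 ≈ 4.8118

R = 4.812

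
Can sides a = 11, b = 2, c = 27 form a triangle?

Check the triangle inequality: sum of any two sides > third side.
a + b vs c: 11 + 2 = 13 ≤ 27  ✗
a + c vs b: 11 + 27 = 38 > 2  ✓
b + c vs a: 2 + 27 = 29 > 11  ✓

No: 11 + 2 = 13 is not > 27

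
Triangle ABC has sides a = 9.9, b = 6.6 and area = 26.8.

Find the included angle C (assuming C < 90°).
Area = ½·a·b·sin(C)  ⇒  sin(C) = 2·Area/(a·b) = 2·26.8/(9.9·6.6) = 53.6/65.34 ≈ 0.820324
C = arcsin(0.820324) ≈ 55.1173° (taking the acute solution since C < 90°)

C = 55.12°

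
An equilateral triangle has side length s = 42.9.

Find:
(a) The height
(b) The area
(a) The height splits the triangle into two 30-60-90 halves: h = s·√3/2 = 42.9·1.73205/2 ≈ 74.305/2 ≈ 37.1525
(b) Area = (√3/4)·s² = (√3/4)·42.9² = (√3/4)·1840.41 ≈ 0.433013·1840.41 ≈ 796.921

Height = 37.15, Area = 796.9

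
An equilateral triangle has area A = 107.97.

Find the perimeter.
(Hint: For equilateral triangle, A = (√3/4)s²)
A = (√3/4)s²  ⇒  s² = 4A/√3 = 4·107.97/√3 = 431.88/1.73205 ≈ 249.346
s ≈ √249.346 ≈ 15.7907
Perimeter = 3s ≈ 3·15.7907 ≈ 47.3721

Perimeter = 47.37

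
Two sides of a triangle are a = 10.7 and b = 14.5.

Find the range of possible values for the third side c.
Triangle inequality: |a − b| < c < a + b
|a − b| = |10.7 − 14.5| = 3.8
a + b = 10.7 + 14.5 = 25.2

3.8 < c < 25.2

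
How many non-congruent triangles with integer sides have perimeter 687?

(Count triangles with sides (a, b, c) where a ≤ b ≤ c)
Let a ≤ b ≤ c with a + b + c = 687. The only binding inequality is a + b > c, i.e. 687 − c > c, so c < 687/2; and c ≥ 687/3 since c is the largest side.
So 229 ≤ c ≤ 343. For each c, b runs from ⌈(687 − c)/2⌉ up to c (then a = 687 − b − c satisfies 1 ≤ a ≤ b automatically), giving c − ⌈(687 − c)/2⌉ + 1 choices.
Summing over c: 1 + 2 + 4 + 5 + … + 170 + 172  (115 terms, c = 229, …, 343) = 9919
Check (closed form: nearest integer to p²/48 for even p, (p+3)²/48 for odd p): (687+3)²/48 = 690²/48 = 476100/48 ≈ 9918.75 → 9919

9919 triangles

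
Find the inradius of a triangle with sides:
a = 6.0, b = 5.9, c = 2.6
r = Area/s where s is the semi-perimeter.
s = (6.0 + 5.9 + 2.6)/2 = 14.5/2 = 7.25
Area = √(s(s−a)(s−b)(s−c)) = √(7.25·1.25·1.35·4.65) ≈ √56.8898 ≈ 7.54254
r ≈ 7.54254/7.25 ≈ 1.04035

r = 1.04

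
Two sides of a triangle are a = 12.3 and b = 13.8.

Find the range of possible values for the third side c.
Triangle inequality: |a − b| < c < a + b
|a − b| = |12.3 − 13.8| = 1.5
a + b = 12.3 + 13.8 = 26.1

1.5 < c < 26.1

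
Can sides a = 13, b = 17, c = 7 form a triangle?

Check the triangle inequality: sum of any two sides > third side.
a + b vs c: 13 + 17 = 30 > 7  ✓
a + c vs b: 13 + 7 = 20 > 17  ✓
b + c vs a: 17 + 7 = 24 > 13  ✓

Yes, triangle inequality satisfied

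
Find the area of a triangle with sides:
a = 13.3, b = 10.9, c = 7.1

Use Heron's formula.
s = (13.3 + 10.9 + 7.1)/2 = 31.3/2 = 15.65
s − a = 2.35, s − b = 4.75, s − c = 8.55
s(s−a)(s−b)(s−c) = 15.65·2.35·4.75·8.55 ≈ 1493.63
Area = √1493.63 ≈ 38.6475

Area = 38.65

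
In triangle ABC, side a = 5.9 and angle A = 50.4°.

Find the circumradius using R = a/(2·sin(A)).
R = a/(2·sin(A)) = 5.9/(2·sin(50.4°))
sin(50.4°) ≈ 0.770513
R ≈ 5.9/(2·0.770513) = 5.9/1.54103 ≈ 3.82862

R = 3.829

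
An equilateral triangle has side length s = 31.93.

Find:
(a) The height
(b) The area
(a) The height splits the triangle into two 30-60-90 halves: h = s·√3/2 = 31.93·1.73205/2 ≈ 55.3044/2 ≈ 27.6522
(b) Area = (√3/4)·s² = (√3/4)·31.93² = (√3/4)·1019.5249 ≈ 0.433013·1019.5249 ≈ 441.467

Height = 27.65, Area = 441.5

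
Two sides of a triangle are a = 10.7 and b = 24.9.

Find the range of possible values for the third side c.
Triangle inequality: |a − b| < c < a + b
|a − b| = |10.7 − 24.9| = 14.2
a + b = 10.7 + 24.9 = 35.6

14.2 < c < 35.6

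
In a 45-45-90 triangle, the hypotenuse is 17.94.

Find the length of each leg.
In a 45-45-90 triangle hypotenuse = leg·√2, so leg = hypotenuse/√2.
Leg = 17.94/√2 ≈ 17.94/1.41421 ≈ 12.6855

Each leg = 12.69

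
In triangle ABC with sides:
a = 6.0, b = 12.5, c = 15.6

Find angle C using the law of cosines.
c² = a² + b² − 2ab·cos(C)  ⇒  cos(C) = (a² + b² − c²)/(2ab)
cos(C) = (6.0² + 12.5² − 15.6²)/(2·6.0·12.5) = (36 + 156.25 − 243.36)/150 = -51.11/150 ≈ -0.340733
C = arccos(-0.340733) ≈ 109.922°

C = 109.9°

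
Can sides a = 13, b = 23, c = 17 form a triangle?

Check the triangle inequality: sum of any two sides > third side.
a + b vs c: 13 + 23 = 36 > 17  ✓
a + c vs b: 13 + 17 = 30 > 23  ✓
b + c vs a: 23 + 17 = 40 > 13  ✓

Yes, triangle inequality satisfied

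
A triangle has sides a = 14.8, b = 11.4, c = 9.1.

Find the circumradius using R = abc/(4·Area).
First find the area with Heron's formula.
s = (14.8 + 11.4 + 9.1)/2 = 17.65
Area = √(s(s−a)(s−b)(s−c)) = √(17.65·2.85·6.25·8.55) ≈ √2688.04 ≈ 51.8463
abc = 14.8·11.4·9.1 = 1535.352
R = abc/(4·Area) ≈ 1535.352/(4·51.8463) = 1535.352/207.385 ≈ 7.40338

R = 7.403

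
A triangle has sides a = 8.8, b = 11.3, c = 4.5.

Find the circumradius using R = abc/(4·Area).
First find the area with Heron's formula.
s = (8.8 + 11.3 + 4.5)/2 = 12.3
Area = √(s(s−a)(s−b)(s−c)) = √(12.3·3.5·1·7.8) ≈ √335.79 ≈ 18.3246
abc = 8.8·11.3·4.5 = 447.48
R = abc/(4·Area) ≈ 447.48/(4·18.3246) = 447.48/73.2983 ≈ 6.10492

R = 6.105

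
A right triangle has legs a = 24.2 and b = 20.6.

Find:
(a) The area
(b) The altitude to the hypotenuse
(a) The legs are perpendicular, so Area = ½·a·b = ½·24.2·20.6 = ½·498.52 = 249.26
(b) Hypotenuse c = √(a² + b²) = √(585.64 + 424.36) = √1010 ≈ 31.7805
    Area = ½·c·h_c  ⇒  h_c = 2·Area/c = 498.52/31.7805 ≈ 15.6863

Area = 249.26, h_c = 15.69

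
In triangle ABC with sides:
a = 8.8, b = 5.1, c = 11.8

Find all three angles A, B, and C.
Law of cosines for each angle (a² = 77.44, b² = 26.01, c² = 139.24):
cos(A) = (b² + c² − a²)/(2bc) = (26.01 + 139.24 − 77.44)/(2·5.1·11.8) = 87.81/120.36 ≈ 0.729561  ⇒  A ≈ 43.1504°
cos(B) = (a² + c² − b²)/(2ac) = (77.44 + 139.24 − 26.01)/(2·8.8·11.8) = 190.67/207.68 ≈ 0.918095  ⇒  B ≈ 23.3508°
cos(C) = (a² + b² − c²)/(2ab) = (77.44 + 26.01 − 139.24)/(2·8.8·5.1) = -35.79/89.76 ≈ -0.39873  ⇒  C ≈ 113.499°
Check: A + B + C ≈ 180°

A = 43.15°, B = 23.35°, C = 113.5°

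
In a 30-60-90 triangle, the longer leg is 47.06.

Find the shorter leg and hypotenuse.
In a 30-60-90 triangle the sides are in ratio 1 : √3 : 2, so short leg = long leg/√3 and hypotenuse = 2·(short leg).
Short leg = 47.06/√3 ≈ 47.06/1.73205 ≈ 27.1701
Hypotenuse = 2·27.1701 ≈ 54.3402

Short leg = 27.17, Hypotenuse = 54.34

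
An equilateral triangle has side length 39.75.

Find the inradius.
r = Area/s with s the semi-perimeter.
Area = (√3/4)·39.75² = (√3/4)·1580.0625 ≈ 0.433013·1580.0625 ≈ 684.187
s = 3·39.75/2 = 59.625
r ≈ 684.187/59.625 ≈ 11.4748
(Equivalently r = side/(2√3) = 39.75/3.4641 ≈ 11.4748.)

r = 11.47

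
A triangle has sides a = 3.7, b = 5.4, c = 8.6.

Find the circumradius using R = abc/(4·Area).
First find the area with Heron's formula.
s = (3.7 + 5.4 + 8.6)/2 = 8.85
Area = √(s(s−a)(s−b)(s−c)) = √(8.85·5.15·3.45·0.25) ≈ √39.3106 ≈ 6.26982
abc = 3.7·5.4·8.6 = 171.828
R = abc/(4·Area) ≈ 171.828/(4·6.26982) = 171.828/25.0793 ≈ 6.8514

R = 6.851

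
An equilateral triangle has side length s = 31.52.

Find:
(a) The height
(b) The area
(a) The height splits the triangle into two 30-60-90 halves: h = s·√3/2 = 31.52·1.73205/2 ≈ 54.5942/2 ≈ 27.2971
(b) Area = (√3/4)·s² = (√3/4)·31.52² = (√3/4)·993.5104 ≈ 0.433013·993.5104 ≈ 430.203

Height = 27.3, Area = 430.2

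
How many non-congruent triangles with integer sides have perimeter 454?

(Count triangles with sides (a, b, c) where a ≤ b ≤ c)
Let a ≤ b ≤ c with a + b + c = 454. The only binding inequality is a + b > c, i.e. 454 − c > c, so c < 454/2; and c ≥ 454/3 since c is the largest side.
So 152 ≤ c ≤ 226. For each c, b runs from ⌈(454 − c)/2⌉ up to c (then a = 454 − b − c satisfies 1 ≤ a ≤ b automatically), giving c − ⌈(454 − c)/2⌉ + 1 choices.
Summing over c: 2 + 3 + 5 + 6 + … + 111 + 113  (75 terms, c = 152, …, 226) = 4294
Check (closed form: nearest integer to p²/48 for even p, (p+3)²/48 for odd p): 454²/48 = 206116/48 ≈ 4294.08 → 4294

4294 triangles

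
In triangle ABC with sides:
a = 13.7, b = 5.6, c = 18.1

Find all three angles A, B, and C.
Law of cosines for each angle (a² = 187.69, b² = 31.36, c² = 327.61):
cos(A) = (b² + c² − a²)/(2bc) = (31.36 + 327.61 − 187.69)/(2·5.6·18.1) = 171.28/202.72 ≈ 0.844909  ⇒  A ≈ 32.3378°
cos(B) = (a² + c² − b²)/(2ac) = (187.69 + 327.61 − 31.36)/(2·13.7·18.1) = 483.94/495.94 ≈ 0.975804  ⇒  B ≈ 12.6297°
cos(C) = (a² + b² − c²)/(2ab) = (187.69 + 31.36 − 327.61)/(2·13.7·5.6) = -108.56/153.44 ≈ -0.707508  ⇒  C ≈ 135.033°
Check: A + B + C ≈ 180°

A = 32.34°, B = 12.63°, C = 135°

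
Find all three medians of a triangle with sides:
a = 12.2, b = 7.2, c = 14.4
Median formula: m_a = ½√(2b² + 2c² − a²) (and cyclically). a² = 148.84, b² = 51.84, c² = 207.36.
m_a = ½√(2·51.84 + 2·207.36 − 148.84) = ½√369.56 ≈ ½·19.2239 ≈ 9.61197
m_b = ½√(2·148.84 + 2·207.36 − 51.84) = ½√660.56 ≈ ½·25.7014 ≈ 12.8507
m_c = ½√(2·148.84 + 2·51.84 − 207.36) = ½√194 ≈ ½·13.9284 ≈ 6.96419

m_a = 9.612, m_b = 12.85, m_c = 6.964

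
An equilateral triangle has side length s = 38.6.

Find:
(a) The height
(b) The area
(a) The height splits the triangle into two 30-60-90 halves: h = s·√3/2 = 38.6·1.73205/2 ≈ 66.8572/2 ≈ 33.4286
(b) Area = (√3/4)·s² = (√3/4)·38.6² = (√3/4)·1489.96 ≈ 0.433013·1489.96 ≈ 645.172

Height = 33.43, Area = 645.2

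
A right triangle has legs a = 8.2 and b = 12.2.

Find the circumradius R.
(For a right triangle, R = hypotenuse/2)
Hypotenuse c = √(a² + b²) = √(67.24 + 148.84) = √216.08 ≈ 14.6997
R = c/2 ≈ 14.6997/2 ≈ 7.34983

R = 7.35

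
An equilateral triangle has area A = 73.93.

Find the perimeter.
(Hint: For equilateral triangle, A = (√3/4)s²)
A = (√3/4)s²  ⇒  s² = 4A/√3 = 4·73.93/√3 = 295.72/1.73205 ≈ 170.734
s ≈ √170.734 ≈ 13.0665
Perimeter = 3s ≈ 3·13.0665 ≈ 39.1996

Perimeter = 39.2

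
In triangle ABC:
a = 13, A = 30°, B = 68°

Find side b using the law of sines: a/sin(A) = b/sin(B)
a/sin(A) = b/sin(B)  ⇒  b = a·sin(B)/sin(A) = 13·sin(68°)/sin(30°)
sin(68°) ≈ 0.927184, sin(30°) ≈ 0.5
b ≈ 13·0.927184/0.5 ≈ 12.0534/0.5 ≈ 24.1068

b = 24.11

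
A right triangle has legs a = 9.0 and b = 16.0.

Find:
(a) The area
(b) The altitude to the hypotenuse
(a) The legs are perpendicular, so Area = ½·a·b = ½·9.0·16.0 = ½·144 = 72
(b) Hypotenuse c = √(a² + b²) = √(81 + 256) = √337 ≈ 18.3576
    Area = ½·c·h_c  ⇒  h_c = 2·Area/c = 144/18.3576 ≈ 7.84418

Area = 72, h_c = 7.844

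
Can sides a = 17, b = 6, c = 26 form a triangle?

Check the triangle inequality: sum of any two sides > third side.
a + b vs c: 17 + 6 = 23 ≤ 26  ✗
a + c vs b: 17 + 26 = 43 > 6  ✓
b + c vs a: 6 + 26 = 32 > 17  ✓

No: 17 + 6 = 23 is not > 26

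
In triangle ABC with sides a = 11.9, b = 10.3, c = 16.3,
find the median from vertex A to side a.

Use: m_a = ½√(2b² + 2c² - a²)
m_a = ½√(2·10.3² + 2·16.3² − 11.9²) = ½√(2·106.09 + 2·265.69 − 141.61) = ½√(212.18 + 531.38 − 141.61) = ½√601.95
√601.95 ≈ 24.5347, so m_a ≈ 12.2673

m_a = 12.27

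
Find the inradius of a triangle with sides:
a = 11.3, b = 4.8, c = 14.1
r = Area/s where s is the semi-perimeter.
s = (11.3 + 4.8 + 14.1)/2 = 30.2/2 = 15.1
Area = √(s(s−a)(s−b)(s−c)) = √(15.1·3.8·10.3·1) ≈ √591.014 ≈ 24.3108
r ≈ 24.3108/15.1 ≈ 1.60999

r = 1.61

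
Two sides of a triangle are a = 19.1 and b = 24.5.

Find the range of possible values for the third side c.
Triangle inequality: |a − b| < c < a + b
|a − b| = |19.1 − 24.5| = 5.4
a + b = 19.1 + 24.5 = 43.6

5.4 < c < 43.6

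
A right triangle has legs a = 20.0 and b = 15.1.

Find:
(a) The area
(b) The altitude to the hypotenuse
(a) The legs are perpendicular, so Area = ½·a·b = ½·20.0·15.1 = ½·302 = 151
(b) Hypotenuse c = √(a² + b²) = √(400 + 228.01) = √628.01 ≈ 25.0601
    Area = ½·c·h_c  ⇒  h_c = 2·Area/c = 302/25.0601 ≈ 12.051

Area = 151, h_c = 12.05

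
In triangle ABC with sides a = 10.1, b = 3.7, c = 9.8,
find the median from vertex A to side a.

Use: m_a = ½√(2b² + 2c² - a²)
m_a = ½√(2·3.7² + 2·9.8² − 10.1²) = ½√(2·13.69 + 2·96.04 − 102.01) = ½√(27.38 + 192.08 − 102.01) = ½√117.45
√117.45 ≈ 10.8374, so m_a ≈ 5.41872

m_a = 5.419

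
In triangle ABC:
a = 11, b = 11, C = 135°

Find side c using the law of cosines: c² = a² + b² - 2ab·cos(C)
c² = 11² + 11² − 2·11·11·cos(135°)
cos(135°) ≈ -0.707107
c² ≈ 121 + 121 − 242·(-0.707107) ≈ 242 + 171.12 ≈ 413.12
c ≈ √413.12 ≈ 20.3253

c = 20.33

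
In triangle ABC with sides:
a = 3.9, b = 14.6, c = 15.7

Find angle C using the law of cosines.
c² = a² + b² − 2ab·cos(C)  ⇒  cos(C) = (a² + b² − c²)/(2ab)
cos(C) = (3.9² + 14.6² − 15.7²)/(2·3.9·14.6) = (15.21 + 213.16 − 246.49)/113.88 = -18.12/113.88 ≈ -0.159115
C = arccos(-0.159115) ≈ 99.1555°

C = 99.16°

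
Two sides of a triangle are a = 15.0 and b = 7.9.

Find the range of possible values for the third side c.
Triangle inequality: |a − b| < c < a + b
|a − b| = |15.0 − 7.9| = 7.1
a + b = 15.0 + 7.9 = 22.9

7.1 < c < 22.9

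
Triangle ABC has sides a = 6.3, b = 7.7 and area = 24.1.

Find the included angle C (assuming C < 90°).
Area = ½·a·b·sin(C)  ⇒  sin(C) = 2·Area/(a·b) = 2·24.1/(6.3·7.7) = 48.2/48.51 ≈ 0.99361
C = arcsin(0.99361) ≈ 83.5191° (taking the acute solution since C < 90°)

C = 83.52°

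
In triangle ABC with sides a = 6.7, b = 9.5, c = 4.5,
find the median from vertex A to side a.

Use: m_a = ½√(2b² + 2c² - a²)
m_a = ½√(2·9.5² + 2·4.5² − 6.7²) = ½√(2·90.25 + 2·20.25 − 44.89) = ½√(180.5 + 40.5 − 44.89) = ½√176.11
√176.11 ≈ 13.2706, so m_a ≈ 6.63532

m_a = 6.635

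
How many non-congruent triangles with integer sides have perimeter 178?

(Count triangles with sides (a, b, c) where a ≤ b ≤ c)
Let a ≤ b ≤ c with a + b + c = 178. The only binding inequality is a + b > c, i.e. 178 − c > c, so c < 178/2; and c ≥ 178/3 since c is the largest side.
So 60 ≤ c ≤ 88. For each c, b runs from ⌈(178 − c)/2⌉ up to c (then a = 178 − b − c satisfies 1 ≤ a ≤ b automatically), giving c − ⌈(178 − c)/2⌉ + 1 choices.
Summing over c: 2 + 3 + 5 + 6 + … + 42 + 44  (29 terms, c = 60, …, 88) = 660
Check (closed form: nearest integer to p²/48 for even p, (p+3)²/48 for odd p): 178²/48 = 31684/48 ≈ 660.08 → 660

660 triangles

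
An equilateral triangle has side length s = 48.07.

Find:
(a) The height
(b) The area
(a) The height splits the triangle into two 30-60-90 halves: h = s·√3/2 = 48.07·1.73205/2 ≈ 83.2597/2 ≈ 41.6298
(b) Area = (√3/4)·s² = (√3/4)·48.07² = (√3/4)·2310.7249 ≈ 0.433013·2310.7249 ≈ 1000.57

Height = 41.63, Area = 1001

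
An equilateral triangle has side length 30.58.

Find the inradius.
r = Area/s with s the semi-perimeter.
Area = (√3/4)·30.58² = (√3/4)·935.1364 ≈ 0.433013·935.1364 ≈ 404.926
s = 3·30.58/2 = 45.87
r ≈ 404.926/45.87 ≈ 8.82769
(Equivalently r = side/(2√3) = 30.58/3.4641 ≈ 8.82769.)

r = 8.828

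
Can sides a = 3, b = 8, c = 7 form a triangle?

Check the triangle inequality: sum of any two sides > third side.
a + b vs c: 3 + 8 = 11 > 7  ✓
a + c vs b: 3 + 7 = 10 > 8  ✓
b + c vs a: 8 + 7 = 15 > 3  ✓

Yes, triangle inequality satisfied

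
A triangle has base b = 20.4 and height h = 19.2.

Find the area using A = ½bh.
A = ½·b·h = ½·20.4·19.2 = ½·391.68 = 195.84

Area = 195.84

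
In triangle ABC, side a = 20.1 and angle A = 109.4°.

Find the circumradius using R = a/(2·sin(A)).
R = a/(2·sin(A)) = 20.1/(2·sin(109.4°))
sin(109.4°) ≈ 0.943223
R ≈ 20.1/(2·0.943223) = 20.1/1.88645 ≈ 10.655

R = 10.65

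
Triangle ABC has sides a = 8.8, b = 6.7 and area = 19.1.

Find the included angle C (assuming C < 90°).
Area = ½·a·b·sin(C)  ⇒  sin(C) = 2·Area/(a·b) = 2·19.1/(8.8·6.7) = 38.2/58.96 ≈ 0.647897
C = arcsin(0.647897) ≈ 40.3832° (taking the acute solution since C < 90°)

C = 40.38°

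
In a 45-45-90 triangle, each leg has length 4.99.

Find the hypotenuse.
In a 45-45-90 triangle the sides are in ratio 1 : 1 : √2, so hypotenuse = leg·√2.
Hypotenuse = 4.99·√2 ≈ 4.99·1.41421 ≈ 7.05693

Hypotenuse = 4.99√2 = 7.057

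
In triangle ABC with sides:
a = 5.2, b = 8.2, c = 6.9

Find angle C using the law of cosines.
c² = a² + b² − 2ab·cos(C)  ⇒  cos(C) = (a² + b² − c²)/(2ab)
cos(C) = (5.2² + 8.2² − 6.9²)/(2·5.2·8.2) = (27.04 + 67.24 − 47.61)/85.28 = 46.67/85.28 ≈ 0.547256
C = arccos(0.547256) ≈ 56.821°

C = 56.82°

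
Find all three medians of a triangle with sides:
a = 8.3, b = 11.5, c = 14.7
Median formula: m_a = ½√(2b² + 2c² − a²) (and cyclically). a² = 68.89, b² = 132.25, c² = 216.09.
m_a = ½√(2·132.25 + 2·216.09 − 68.89) = ½√627.79 ≈ ½·25.0557 ≈ 12.5279
m_b = ½√(2·68.89 + 2·216.09 − 132.25) = ½√437.71 ≈ ½·20.9215 ≈ 10.4608
m_c = ½√(2·68.89 + 2·132.25 − 216.09) = ½√186.19 ≈ ½·13.6451 ≈ 6.82257

m_a = 12.53, m_b = 10.46, m_c = 6.823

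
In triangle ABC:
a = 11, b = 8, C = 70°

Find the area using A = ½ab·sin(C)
A = ½·a·b·sin(C) = ½·11·8·sin(70°)
sin(70°) ≈ 0.939693
A ≈ ½·88·0.939693 = 44·0.939693 ≈ 41.3465

Area = 41.35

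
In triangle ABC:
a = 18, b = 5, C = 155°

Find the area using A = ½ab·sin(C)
A = ½·a·b·sin(C) = ½·18·5·sin(155°)
sin(155°) ≈ 0.422618
A ≈ ½·90·0.422618 = 45·0.422618 ≈ 19.0178

Area = 19.02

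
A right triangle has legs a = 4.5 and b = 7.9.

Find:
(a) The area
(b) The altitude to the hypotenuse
(a) The legs are perpendicular, so Area = ½·a·b = ½·4.5·7.9 = ½·35.55 = 17.775
(b) Hypotenuse c = √(a² + b²) = √(20.25 + 62.41) = √82.66 ≈ 9.09175
    Area = ½·c·h_c  ⇒  h_c = 2·Area/c = 35.55/9.09175 ≈ 3.91014

Area = 17.775, h_c = 3.91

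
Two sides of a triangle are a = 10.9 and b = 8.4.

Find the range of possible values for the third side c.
Triangle inequality: |a − b| < c < a + b
|a − b| = |10.9 − 8.4| = 2.5
a + b = 10.9 + 8.4 = 19.3

2.5 < c < 19.3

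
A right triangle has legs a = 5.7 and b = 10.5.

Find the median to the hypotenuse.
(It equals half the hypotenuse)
Hypotenuse c = √(a² + b²) = √(32.49 + 110.25) = √142.74 ≈ 11.9474
Median to hypotenuse = c/2 ≈ 11.9474/2 ≈ 5.97369

Median = 5.974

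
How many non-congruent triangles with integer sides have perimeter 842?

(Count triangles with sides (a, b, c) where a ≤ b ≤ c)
Let a ≤ b ≤ c with a + b + c = 842. The only binding inequality is a + b > c, i.e. 842 − c > c, so c < 842/2; and c ≥ 842/3 since c is the largest side.
So 281 ≤ c ≤ 420. For each c, b runs from ⌈(842 − c)/2⌉ up to c (then a = 842 − b − c satisfies 1 ≤ a ≤ b automatically), giving c − ⌈(842 − c)/2⌉ + 1 choices.
Summing over c: 1 + 3 + 4 + 6 + … + 208 + 210  (140 terms, c = 281, …, 420) = 14770
Check (closed form: nearest integer to p²/48 for even p, (p+3)²/48 for odd p): 842²/48 = 708964/48 ≈ 14770.08 → 14770

14770 triangles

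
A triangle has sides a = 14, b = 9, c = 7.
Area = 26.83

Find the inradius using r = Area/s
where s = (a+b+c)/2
s = (14 + 9 + 7)/2 = 30/2 = 15
r = Area/s = 26.83/15 ≈ 1.78867

r = 1.789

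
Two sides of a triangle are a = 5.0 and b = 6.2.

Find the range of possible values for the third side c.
Triangle inequality: |a − b| < c < a + b
|a − b| = |5.0 − 6.2| = 1.2
a + b = 5.0 + 6.2 = 11.2

1.2 < c < 11.2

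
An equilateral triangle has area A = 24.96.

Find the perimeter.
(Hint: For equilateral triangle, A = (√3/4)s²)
A = (√3/4)s²  ⇒  s² = 4A/√3 = 4·24.96/√3 = 99.84/1.73205 ≈ 57.6427
s ≈ √57.6427 ≈ 7.59228
Perimeter = 3s ≈ 3·7.59228 ≈ 22.7768

Perimeter = 22.78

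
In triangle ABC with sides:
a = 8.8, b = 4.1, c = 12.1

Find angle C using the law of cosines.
c² = a² + b² − 2ab·cos(C)  ⇒  cos(C) = (a² + b² − c²)/(2ab)
cos(C) = (8.8² + 4.1² − 12.1²)/(2·8.8·4.1) = (77.44 + 16.81 − 146.41)/72.16 = -52.16/72.16 ≈ -0.722838
C = arccos(-0.722838) ≈ 136.289°

C = 136.3°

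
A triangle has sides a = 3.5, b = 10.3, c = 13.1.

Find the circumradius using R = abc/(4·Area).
First find the area with Heron's formula.
s = (3.5 + 10.3 + 13.1)/2 = 13.45
Area = √(s(s−a)(s−b)(s−c)) = √(13.45·9.95·3.15·0.35) ≈ √147.545 ≈ 12.1468
abc = 3.5·10.3·13.1 = 472.255
R = abc/(4·Area) ≈ 472.255/(4·12.1468) = 472.255/48.5872 ≈ 9.71974

R = 9.72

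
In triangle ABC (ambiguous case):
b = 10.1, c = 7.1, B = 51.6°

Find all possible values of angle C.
b/sin(B) = c/sin(C)  ⇒  sin(C) = c·sin(B)/b = 7.1·sin(51.6°)/10.1
sin(51.6°) ≈ 0.783693
sin(C) ≈ 7.1·0.783693/10.1 ≈ 5.56422/10.1 ≈ 0.550913
Candidate 1: C₁ = arcsin(0.550913) ≈ 33.4297°  →  A = 180° − 51.6° − 33.4297° ≈ 94.9703° > 0, valid
Candidate 2: C₂ = 180° − C₁ ≈ 146.57°  →  A = 180° − 51.6° − 146.57° ≈ -18.1703° ≤ 0, not a valid triangle

C = 33.43° (one solution)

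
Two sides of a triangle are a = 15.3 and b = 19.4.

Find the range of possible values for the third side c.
Triangle inequality: |a − b| < c < a + b
|a − b| = |15.3 − 19.4| = 4.1
a + b = 15.3 + 19.4 = 34.7

4.1 < c < 34.7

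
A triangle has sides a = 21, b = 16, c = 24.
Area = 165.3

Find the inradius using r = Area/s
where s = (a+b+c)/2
s = (21 + 16 + 24)/2 = 61/2 = 30.5
r = Area/s = 165.3/30.5 ≈ 5.41967

r = 5.42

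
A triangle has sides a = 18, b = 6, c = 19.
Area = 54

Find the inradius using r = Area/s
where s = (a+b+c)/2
s = (18 + 6 + 19)/2 = 43/2 = 21.5
r = Area/s = 54/21.5 ≈ 2.51163

r = 2.512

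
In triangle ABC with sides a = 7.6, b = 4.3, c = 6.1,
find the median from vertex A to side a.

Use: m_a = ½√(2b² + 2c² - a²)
m_a = ½√(2·4.3² + 2·6.1² − 7.6²) = ½√(2·18.49 + 2·37.21 − 57.76) = ½√(36.98 + 74.42 − 57.76) = ½√53.64
√53.64 ≈ 7.32393, so m_a ≈ 3.66197

m_a = 3.662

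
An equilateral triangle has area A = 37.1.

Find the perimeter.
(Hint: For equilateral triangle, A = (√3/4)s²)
A = (√3/4)s²  ⇒  s² = 4A/√3 = 4·37.1/√3 = 148.4/1.73205 ≈ 85.6788
s ≈ √85.6788 ≈ 9.25628
Perimeter = 3s ≈ 3·9.25628 ≈ 27.7688

Perimeter = 27.77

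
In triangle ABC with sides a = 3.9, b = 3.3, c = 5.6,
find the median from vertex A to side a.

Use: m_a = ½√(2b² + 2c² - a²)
m_a = ½√(2·3.3² + 2·5.6² − 3.9²) = ½√(2·10.89 + 2·31.36 − 15.21) = ½√(21.78 + 62.72 − 15.21) = ½√69.29
√69.29 ≈ 8.32406, so m_a ≈ 4.16203

m_a = 4.162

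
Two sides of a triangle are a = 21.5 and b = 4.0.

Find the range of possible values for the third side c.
Triangle inequality: |a − b| < c < a + b
|a − b| = |21.5 − 4.0| = 17.5
a + b = 21.5 + 4.0 = 25.5

17.5 < c < 25.5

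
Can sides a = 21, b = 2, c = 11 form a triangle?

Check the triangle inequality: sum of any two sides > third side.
a + b vs c: 21 + 2 = 23 > 11  ✓
a + c vs b: 21 + 11 = 32 > 2  ✓
b + c vs a: 2 + 11 = 13 ≤ 21  ✗

No: 2 + 11 = 13 is not > 21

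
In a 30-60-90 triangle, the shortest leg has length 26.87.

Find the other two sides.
In a 30-60-90 triangle the sides are in ratio 1 : √3 : 2 (short leg : long leg : hypotenuse).
Long leg = 26.87·√3 ≈ 26.87·1.73205 ≈ 46.5402
Hypotenuse = 2·26.87 = 53.74

Long leg = 26.87√3 = 46.54, Hypotenuse = 53.74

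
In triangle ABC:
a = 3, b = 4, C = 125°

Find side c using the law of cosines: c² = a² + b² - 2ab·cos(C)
c² = 3² + 4² − 2·3·4·cos(125°)
cos(125°) ≈ -0.573576
c² ≈ 9 + 16 − 24·(-0.573576) ≈ 25 + 13.7658 ≈ 38.7658
c ≈ √38.7658 ≈ 6.22622

c = 6.226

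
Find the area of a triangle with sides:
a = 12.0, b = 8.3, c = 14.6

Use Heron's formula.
s = (12.0 + 8.3 + 14.6)/2 = 34.9/2 = 17.45
s − a = 5.45, s − b = 9.15, s − c = 2.85
s(s−a)(s−b)(s−c) = 17.45·5.45·9.15·2.85 ≈ 2480.04
Area = √2480.04 ≈ 49.8

Area = 49.8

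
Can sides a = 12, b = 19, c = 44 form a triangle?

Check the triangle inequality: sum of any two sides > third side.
a + b vs c: 12 + 19 = 31 ≤ 44  ✗
a + c vs b: 12 + 44 = 56 > 19  ✓
b + c vs a: 19 + 44 = 63 > 12  ✓

No: 12 + 19 = 31 is not > 44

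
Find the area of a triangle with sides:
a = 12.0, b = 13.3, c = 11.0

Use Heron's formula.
s = (12.0 + 13.3 + 11.0)/2 = 36.3/2 = 18.15
s − a = 6.15, s − b = 4.85, s − c = 7.15
s(s−a)(s−b)(s−c) = 18.15·6.15·4.85·7.15 ≈ 3870.79
Area = √3870.79 ≈ 62.2157

Area = 62.22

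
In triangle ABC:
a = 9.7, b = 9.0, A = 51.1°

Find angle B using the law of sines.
a/sin(A) = b/sin(B)  ⇒  sin(B) = b·sin(A)/a = 9.0·sin(51.1°)/9.7
sin(51.1°) ≈ 0.778243
sin(B) ≈ 9.0·0.778243/9.7 ≈ 7.00419/9.7 ≈ 0.722081
B = arcsin(0.722081) ≈ 46.2266°
(Since b ≤ a we need B ≤ A, so the obtuse alternative 180° − 46.2266° ≈ 133.773° is rejected.)

B = 46.23°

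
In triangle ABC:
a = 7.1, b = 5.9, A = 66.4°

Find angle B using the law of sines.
a/sin(A) = b/sin(B)  ⇒  sin(B) = b·sin(A)/a = 5.9·sin(66.4°)/7.1
sin(66.4°) ≈ 0.916363
sin(B) ≈ 5.9·0.916363/7.1 ≈ 5.40654/7.1 ≈ 0.761485
B = arcsin(0.761485) ≈ 49.5952°
(Since b ≤ a we need B ≤ A, so the obtuse alternative 180° − 49.5952° ≈ 130.405° is rejected.)

B = 49.6°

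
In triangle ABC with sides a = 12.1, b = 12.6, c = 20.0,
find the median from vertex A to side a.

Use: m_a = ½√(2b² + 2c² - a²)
m_a = ½√(2·12.6² + 2·20.0² − 12.1²) = ½√(2·158.76 + 2·400 − 146.41) = ½√(317.52 + 800 − 146.41) = ½√971.11
√971.11 ≈ 31.1626, so m_a ≈ 15.5813

m_a = 15.58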